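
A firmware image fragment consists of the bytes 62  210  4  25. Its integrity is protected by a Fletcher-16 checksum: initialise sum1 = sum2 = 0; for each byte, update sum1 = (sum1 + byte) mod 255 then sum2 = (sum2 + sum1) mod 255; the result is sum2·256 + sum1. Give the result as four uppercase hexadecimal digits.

922E

Running sums (mod 255):
  after byte 0 (62): sum1=62, sum2=62
  after byte 1 (210): sum1=17, sum2=79
  after byte 2 (4): sum1=21, sum2=100
  after byte 3 (25): sum1=46, sum2=146
Checksum = sum2·256 + sum1 = 146·256 + 46 = 37422 = 0x922E.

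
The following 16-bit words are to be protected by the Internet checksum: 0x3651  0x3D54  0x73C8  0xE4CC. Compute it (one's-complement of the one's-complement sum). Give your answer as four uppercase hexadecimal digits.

33C5

One's-complement addition (fold any carry out of bit 15 back into bit 0):
  0x3651 + 0x3D54 = 0x073A5
  0x73A5 + 0x73C8 = 0x0E76D
  0xE76D + 0xE4CC = 0x1CC39 → wrap carry → 0xCC3A
One's-complement sum = 0xCC3A.
Checksum = ~0xCC3A & 0xFFFF = 0x33C5.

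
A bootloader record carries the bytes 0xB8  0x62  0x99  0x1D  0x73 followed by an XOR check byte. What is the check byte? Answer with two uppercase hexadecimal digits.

XOR the bytes together:
  start with 0xB8
  0xB8 ⊕ 0x62 = 0xDA
  0xDA ⊕ 0x99 = 0x43
  0x43 ⊕ 0x1D = 0x5E
  0x5E ⊕ 0x73 = 0x2D

2D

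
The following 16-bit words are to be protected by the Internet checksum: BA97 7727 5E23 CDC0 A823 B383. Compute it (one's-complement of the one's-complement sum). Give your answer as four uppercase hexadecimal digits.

46B5

One's-complement addition (fold any carry out of bit 15 back into bit 0):
  0xBA97 + 0x7727 = 0x131BE → wrap carry → 0x31BF
  0x31BF + 0x5E23 = 0x08FE2
  0x8FE2 + 0xCDC0 = 0x15DA2 → wrap carry → 0x5DA3
  0x5DA3 + 0xA823 = 0x105C6 → wrap carry → 0x05C7
  0x05C7 + 0xB383 = 0x0B94A
One's-complement sum = 0xB94A.
Checksum = ~0xB94A & 0xFFFF = 0x46B5.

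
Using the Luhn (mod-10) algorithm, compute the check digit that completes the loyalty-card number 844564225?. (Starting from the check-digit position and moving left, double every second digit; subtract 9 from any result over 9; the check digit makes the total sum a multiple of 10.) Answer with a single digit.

Partial digits right→left: 5 2 2 4 6 5 4 4 8
Double every second digit counting from the check-digit position (so the 1st, 3rd, 5th, ... of the partial from the right).
  doubled (with −9 where >9): 1 4 3 8 7 → sum 23
  kept as-is: 2 4 5 4 → sum 15
Total = 23 + 15 = 38.
Check digit = (10 − (38 mod 10)) mod 10 = 2.

2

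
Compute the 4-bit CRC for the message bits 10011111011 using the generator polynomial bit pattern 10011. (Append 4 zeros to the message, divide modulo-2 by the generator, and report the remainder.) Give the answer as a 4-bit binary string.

0001

Append 4 zeros: 100111110110000. Divide by 10011 (XOR where the leading bit is 1):
  pos 0: 10011 XOR 10011 = 00000
  pos 5: 11101 XOR 10011 = 01110
  pos 6: 11101 XOR 10011 = 01110
  pos 7: 11100 XOR 10011 = 01111
  pos 8: 11110 XOR 10011 = 01101
  pos 9: 11010 XOR 10011 = 01001
  pos 10: 10010 XOR 10011 = 00001
Remainder (last 4 bits) = 0001. This is the CRC / FCS.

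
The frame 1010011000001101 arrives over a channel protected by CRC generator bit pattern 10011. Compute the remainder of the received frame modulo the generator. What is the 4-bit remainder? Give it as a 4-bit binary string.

Modulo-2 division of 1010011000001101 by 10011:
  pos 0: 10100 XOR 10011 = 00111
  pos 2: 11111 XOR 10011 = 01100
  pos 3: 11000 XOR 10011 = 01011
  pos 4: 10110 XOR 10011 = 00101
  pos 6: 10100 XOR 10011 = 00111
  pos 8: 11101 XOR 10011 = 01110
  pos 9: 11101 XOR 10011 = 01110
  pos 10: 11100 XOR 10011 = 01111
  pos 11: 11111 XOR 10011 = 01100
Remainder = 1100 (nonzero — an error is detected).

1100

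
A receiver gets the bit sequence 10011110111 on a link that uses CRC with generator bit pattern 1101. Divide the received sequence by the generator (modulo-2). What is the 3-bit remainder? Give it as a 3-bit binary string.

Modulo-2 division of 10011110111 by 1101:
  pos 0: 1001 XOR 1101 = 0100
  pos 1: 1001 XOR 1101 = 0100
  pos 2: 1001 XOR 1101 = 0100
  pos 3: 1001 XOR 1101 = 0100
  pos 4: 1000 XOR 1101 = 0101
  pos 5: 1011 XOR 1101 = 0110
  pos 6: 1101 XOR 1101 = 0000
Remainder = 001 (nonzero — an error is detected).

001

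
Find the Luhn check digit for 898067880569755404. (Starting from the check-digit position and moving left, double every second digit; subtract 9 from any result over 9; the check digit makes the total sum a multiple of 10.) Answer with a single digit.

4

Partial digits right→left: 4 0 4 5 5 7 9 6 5 0 8 8 7 6 0 8 9 8
Double every second digit counting from the check-digit position (so the 1st, 3rd, 5th, ... of the partial from the right).
  doubled (with −9 where >9): 8 8 1 9 1 7 5 0 9 → sum 48
  kept as-is: 0 5 7 6 0 8 6 8 8 → sum 48
Total = 48 + 48 = 96.
Check digit = (10 − (96 mod 10)) mod 10 = 4.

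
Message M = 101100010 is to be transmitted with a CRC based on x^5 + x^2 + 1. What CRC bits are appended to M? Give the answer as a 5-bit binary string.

Append 5 zeros: 10110001000000. Divide by 100101 (XOR where the leading bit is 1):
  pos 0: 101100 XOR 100101 = 001001
  pos 2: 100101 XOR 100101 = 000000
Remainder (last 5 bits) = 00000. This is the CRC / FCS.

00000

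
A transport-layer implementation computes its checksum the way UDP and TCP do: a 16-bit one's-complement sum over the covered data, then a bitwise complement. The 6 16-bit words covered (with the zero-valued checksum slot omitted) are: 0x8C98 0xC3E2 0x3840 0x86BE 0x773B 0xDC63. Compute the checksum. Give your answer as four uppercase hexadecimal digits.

9CE6

One's-complement addition (fold any carry out of bit 15 back into bit 0):
  0x8C98 + 0xC3E2 = 0x1507A → wrap carry → 0x507B
  0x507B + 0x3840 = 0x088BB
  0x88BB + 0x86BE = 0x10F79 → wrap carry → 0x0F7A
  0x0F7A + 0x773B = 0x086B5
  0x86B5 + 0xDC63 = 0x16318 → wrap carry → 0x6319
One's-complement sum = 0x6319.
Checksum = ~0x6319 & 0xFFFF = 0x9CE6.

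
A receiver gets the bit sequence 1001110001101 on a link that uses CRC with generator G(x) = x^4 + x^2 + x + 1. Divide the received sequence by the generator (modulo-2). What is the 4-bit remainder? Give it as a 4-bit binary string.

Modulo-2 division of 1001110001101 by 10111:
  pos 0: 10011 XOR 10111 = 00100
  pos 2: 10010 XOR 10111 = 00101
  pos 4: 10100 XOR 10111 = 00011
  pos 7: 11110 XOR 10111 = 01001
  pos 8: 10011 XOR 10111 = 00100
Remainder = 0100 (nonzero — an error is detected).

0100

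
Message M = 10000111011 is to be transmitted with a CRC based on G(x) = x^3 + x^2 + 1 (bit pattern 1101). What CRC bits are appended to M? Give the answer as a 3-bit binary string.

Append 3 zeros: 10000111011000. Divide by 1101 (XOR where the leading bit is 1):
  pos 0: 1000 XOR 1101 = 0101
  pos 1: 1010 XOR 1101 = 0111
  pos 2: 1111 XOR 1101 = 0010
  pos 4: 1011 XOR 1101 = 0110
  pos 5: 1100 XOR 1101 = 0001
  pos 8: 1110 XOR 1101 = 0011
  pos 10: 1100 XOR 1101 = 0001
Remainder (last 3 bits) = 001. This is the CRC / FCS.

001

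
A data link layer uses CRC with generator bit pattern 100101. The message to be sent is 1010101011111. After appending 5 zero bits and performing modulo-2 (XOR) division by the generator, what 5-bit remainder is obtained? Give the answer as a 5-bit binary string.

Append 5 zeros: 101010101111100000. Divide by 100101 (XOR where the leading bit is 1):
  pos 0: 101010 XOR 100101 = 001111
  pos 2: 111110 XOR 100101 = 011011
  pos 3: 110111 XOR 100101 = 010010
  pos 4: 100101 XOR 100101 = 000000
  pos 10: 111000 XOR 100101 = 011101
  pos 11: 111010 XOR 100101 = 011111
  pos 12: 111110 XOR 100101 = 011011
Remainder (last 5 bits) = 11011. This is the CRC / FCS.

11011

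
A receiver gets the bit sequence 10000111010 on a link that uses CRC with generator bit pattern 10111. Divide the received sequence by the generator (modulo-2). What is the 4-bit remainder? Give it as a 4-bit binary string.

1011

Modulo-2 division of 10000111010 by 10111:
  pos 0: 10000 XOR 10111 = 00111
  pos 2: 11111 XOR 10111 = 01000
  pos 3: 10001 XOR 10111 = 00110
  pos 5: 11001 XOR 10111 = 01110
  pos 6: 11100 XOR 10111 = 01011
Remainder = 1011 (nonzero — an error is detected).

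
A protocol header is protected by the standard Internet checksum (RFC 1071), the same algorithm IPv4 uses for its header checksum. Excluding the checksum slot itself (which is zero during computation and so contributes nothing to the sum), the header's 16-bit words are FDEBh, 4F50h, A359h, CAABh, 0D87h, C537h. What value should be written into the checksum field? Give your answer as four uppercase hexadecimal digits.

71FF

One's-complement addition (fold any carry out of bit 15 back into bit 0):
  0xFDEB + 0x4F50 = 0x14D3B → wrap carry → 0x4D3C
  0x4D3C + 0xA359 = 0x0F095
  0xF095 + 0xCAAB = 0x1BB40 → wrap carry → 0xBB41
  0xBB41 + 0x0D87 = 0x0C8C8
  0xC8C8 + 0xC537 = 0x18DFF → wrap carry → 0x8E00
One's-complement sum = 0x8E00.
Checksum = ~0x8E00 & 0xFFFF = 0x71FF.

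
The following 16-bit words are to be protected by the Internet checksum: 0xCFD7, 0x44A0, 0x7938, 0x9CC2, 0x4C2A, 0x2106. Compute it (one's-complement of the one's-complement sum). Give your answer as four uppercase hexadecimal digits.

685C

One's-complement addition (fold any carry out of bit 15 back into bit 0):
  0xCFD7 + 0x44A0 = 0x11477 → wrap carry → 0x1478
  0x1478 + 0x7938 = 0x08DB0
  0x8DB0 + 0x9CC2 = 0x12A72 → wrap carry → 0x2A73
  0x2A73 + 0x4C2A = 0x0769D
  0x769D + 0x2106 = 0x097A3
One's-complement sum = 0x97A3.
Checksum = ~0x97A3 & 0xFFFF = 0x685C.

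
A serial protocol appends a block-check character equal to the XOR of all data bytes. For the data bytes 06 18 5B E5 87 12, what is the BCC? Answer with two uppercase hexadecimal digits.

XOR the bytes together:
  start with 0x06
  0x06 ⊕ 0x18 = 0x1E
  0x1E ⊕ 0x5B = 0x45
  0x45 ⊕ 0xE5 = 0xA0
  0xA0 ⊕ 0x87 = 0x27
  0x27 ⊕ 0x12 = 0x35

35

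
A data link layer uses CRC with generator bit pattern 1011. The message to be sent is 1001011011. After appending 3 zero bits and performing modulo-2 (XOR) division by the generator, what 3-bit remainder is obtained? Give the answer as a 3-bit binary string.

010

Append 3 zeros: 1001011011000. Divide by 1011 (XOR where the leading bit is 1):
  pos 0: 1001 XOR 1011 = 0010
  pos 2: 1001 XOR 1011 = 0010
  pos 4: 1010 XOR 1011 = 0001
  pos 7: 1110 XOR 1011 = 0101
  pos 8: 1010 XOR 1011 = 0001
Remainder (last 3 bits) = 010. This is the CRC / FCS.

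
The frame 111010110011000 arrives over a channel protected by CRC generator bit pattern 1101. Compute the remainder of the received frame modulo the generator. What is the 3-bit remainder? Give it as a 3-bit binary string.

Modulo-2 division of 111010110011000 by 1101:
  pos 0: 1110 XOR 1101 = 0011
  pos 2: 1110 XOR 1101 = 0011
  pos 4: 1111 XOR 1101 = 0010
  pos 6: 1000 XOR 1101 = 0101
  pos 7: 1011 XOR 1101 = 0110
  pos 8: 1101 XOR 1101 = 0000
Remainder = 000 (zero — the frame passes the CRC check).

000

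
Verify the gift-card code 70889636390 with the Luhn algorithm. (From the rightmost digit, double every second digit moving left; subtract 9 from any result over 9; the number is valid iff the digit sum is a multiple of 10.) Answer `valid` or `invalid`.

invalid

From the right, keep odd positions and double even positions (subtract 9 from any doubled value over 9):
  doubled (positions 2,4,...): 9 3 3 7 0 → sum 22
  kept (positions 1,3,...): 0 3 3 9 8 7 → sum 30
Total = 52.
52 mod 10 = 2, so the number is invalid.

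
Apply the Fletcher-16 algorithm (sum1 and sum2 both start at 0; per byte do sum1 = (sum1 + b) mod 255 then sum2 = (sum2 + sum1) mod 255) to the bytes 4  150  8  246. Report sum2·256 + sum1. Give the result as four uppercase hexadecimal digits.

DA99

Running sums (mod 255):
  after byte 0 (4): sum1=4, sum2=4
  after byte 1 (150): sum1=154, sum2=158
  after byte 2 (8): sum1=162, sum2=65
  after byte 3 (246): sum1=153, sum2=218
Checksum = sum2·256 + sum1 = 218·256 + 153 = 55961 = 0xDA99.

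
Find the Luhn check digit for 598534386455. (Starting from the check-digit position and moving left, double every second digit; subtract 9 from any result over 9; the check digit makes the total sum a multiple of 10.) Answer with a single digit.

Partial digits right→left: 5 5 4 6 8 3 4 3 5 8 9 5
Double every second digit counting from the check-digit position (so the 1st, 3rd, 5th, ... of the partial from the right).
  doubled (with −9 where >9): 1 8 7 8 1 9 → sum 34
  kept as-is: 5 6 3 3 8 5 → sum 30
Total = 34 + 30 = 64.
Check digit = (10 − (64 mod 10)) mod 10 = 6.

6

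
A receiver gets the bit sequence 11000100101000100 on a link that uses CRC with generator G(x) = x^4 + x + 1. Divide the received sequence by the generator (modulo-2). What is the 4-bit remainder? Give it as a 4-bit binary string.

0000

Modulo-2 division of 11000100101000100 by 10011:
  pos 0: 11000 XOR 10011 = 01011
  pos 1: 10111 XOR 10011 = 00100
  pos 3: 10000 XOR 10011 = 00011
  pos 6: 11101 XOR 10011 = 01110
  pos 7: 11100 XOR 10011 = 01111
  pos 8: 11110 XOR 10011 = 01101
  pos 9: 11010 XOR 10011 = 01001
  pos 10: 10011 XOR 10011 = 00000
Remainder = 0000 (zero — the frame passes the CRC check).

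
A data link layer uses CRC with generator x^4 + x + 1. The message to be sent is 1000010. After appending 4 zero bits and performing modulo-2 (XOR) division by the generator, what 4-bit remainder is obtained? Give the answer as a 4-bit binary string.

Append 4 zeros: 10000100000. Divide by 10011 (XOR where the leading bit is 1):
  pos 0: 10000 XOR 10011 = 00011
  pos 3: 11100 XOR 10011 = 01111
  pos 4: 11110 XOR 10011 = 01101
  pos 5: 11010 XOR 10011 = 01001
  pos 6: 10010 XOR 10011 = 00001
Remainder (last 4 bits) = 0001. This is the CRC / FCS.

0001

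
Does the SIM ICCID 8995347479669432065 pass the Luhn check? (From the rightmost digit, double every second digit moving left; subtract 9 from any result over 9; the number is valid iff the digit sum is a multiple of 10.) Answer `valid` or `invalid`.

From the right, keep odd positions and double even positions (subtract 9 from any doubled value over 9):
  doubled (positions 2,4,...): 3 4 8 3 9 8 8 1 9 → sum 53
  kept (positions 1,3,...): 5 0 3 9 6 7 7 3 9 8 → sum 57
Total = 110.
110 mod 10 = 0, so the number is valid.

valid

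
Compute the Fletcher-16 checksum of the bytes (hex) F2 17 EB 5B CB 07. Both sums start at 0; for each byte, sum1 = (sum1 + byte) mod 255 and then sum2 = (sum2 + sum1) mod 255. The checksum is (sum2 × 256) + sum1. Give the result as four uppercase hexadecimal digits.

Running sums (mod 255):
  after byte 0 (F2): sum1=242, sum2=242
  after byte 1 (17): sum1=10, sum2=252
  after byte 2 (EB): sum1=245, sum2=242
  after byte 3 (5B): sum1=81, sum2=68
  after byte 4 (CB): sum1=29, sum2=97
  after byte 5 (07): sum1=36, sum2=133
Checksum = sum2·256 + sum1 = 133·256 + 36 = 34084 = 0x8524.

8524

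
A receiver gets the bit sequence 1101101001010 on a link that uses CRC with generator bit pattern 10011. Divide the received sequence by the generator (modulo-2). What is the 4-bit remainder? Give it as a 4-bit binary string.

Modulo-2 division of 1101101001010 by 10011:
  pos 0: 11011 XOR 10011 = 01000
  pos 1: 10000 XOR 10011 = 00011
  pos 4: 11100 XOR 10011 = 01111
  pos 5: 11111 XOR 10011 = 01100
  pos 6: 11000 XOR 10011 = 01011
  pos 7: 10111 XOR 10011 = 00100
Remainder = 1000 (nonzero — an error is detected).

1000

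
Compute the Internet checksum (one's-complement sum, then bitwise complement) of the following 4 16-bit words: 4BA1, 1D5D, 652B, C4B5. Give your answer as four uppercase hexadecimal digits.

One's-complement addition (fold any carry out of bit 15 back into bit 0):
  0x4BA1 + 0x1D5D = 0x068FE
  0x68FE + 0x652B = 0x0CE29
  0xCE29 + 0xC4B5 = 0x192DE → wrap carry → 0x92DF
One's-complement sum = 0x92DF.
Checksum = ~0x92DF & 0xFFFF = 0x6D20.

6D20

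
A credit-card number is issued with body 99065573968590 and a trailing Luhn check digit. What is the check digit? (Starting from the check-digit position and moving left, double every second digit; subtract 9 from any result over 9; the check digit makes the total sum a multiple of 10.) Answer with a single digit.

0

Partial digits right→left: 0 9 5 8 6 9 3 7 5 5 6 0 9 9
Double every second digit counting from the check-digit position (so the 1st, 3rd, 5th, ... of the partial from the right).
  doubled (with −9 where >9): 0 1 3 6 1 3 9 → sum 23
  kept as-is: 9 8 9 7 5 0 9 → sum 47
Total = 23 + 47 = 70.
Check digit = (10 − (70 mod 10)) mod 10 = 0.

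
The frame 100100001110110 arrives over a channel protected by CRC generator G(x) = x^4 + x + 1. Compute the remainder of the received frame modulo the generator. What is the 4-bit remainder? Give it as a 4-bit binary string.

Modulo-2 division of 100100001110110 by 10011:
  pos 0: 10010 XOR 10011 = 00001
  pos 4: 10001 XOR 10011 = 00010
  pos 7: 10110 XOR 10011 = 00101
  pos 9: 10111 XOR 10011 = 00100
Remainder = 1000 (nonzero — an error is detected).

1000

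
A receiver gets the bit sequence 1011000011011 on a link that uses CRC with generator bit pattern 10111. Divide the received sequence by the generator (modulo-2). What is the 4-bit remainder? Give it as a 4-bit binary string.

Modulo-2 division of 1011000011011 by 10111:
  pos 0: 10110 XOR 10111 = 00001
  pos 4: 10001 XOR 10111 = 00110
  pos 6: 11010 XOR 10111 = 01101
  pos 7: 11011 XOR 10111 = 01100
  pos 8: 11001 XOR 10111 = 01110
Remainder = 1110 (nonzero — an error is detected).

1110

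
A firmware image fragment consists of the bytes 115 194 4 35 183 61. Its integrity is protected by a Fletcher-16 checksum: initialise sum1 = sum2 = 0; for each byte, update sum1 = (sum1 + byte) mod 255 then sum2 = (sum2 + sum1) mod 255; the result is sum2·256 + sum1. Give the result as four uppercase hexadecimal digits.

Running sums (mod 255):
  after byte 0 (115): sum1=115, sum2=115
  after byte 1 (194): sum1=54, sum2=169
  after byte 2 (4): sum1=58, sum2=227
  after byte 3 (35): sum1=93, sum2=65
  after byte 4 (183): sum1=21, sum2=86
  after byte 5 (61): sum1=82, sum2=168
Checksum = sum2·256 + sum1 = 168·256 + 82 = 43090 = 0xA852.

A852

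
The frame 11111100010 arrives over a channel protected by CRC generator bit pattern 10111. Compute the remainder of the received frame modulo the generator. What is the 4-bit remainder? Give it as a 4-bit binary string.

1000

Modulo-2 division of 11111100010 by 10111:
  pos 0: 11111 XOR 10111 = 01000
  pos 1: 10001 XOR 10111 = 00110
  pos 3: 11000 XOR 10111 = 01111
  pos 4: 11110 XOR 10111 = 01001
  pos 5: 10011 XOR 10111 = 00100
Remainder = 1000 (nonzero — an error is detected).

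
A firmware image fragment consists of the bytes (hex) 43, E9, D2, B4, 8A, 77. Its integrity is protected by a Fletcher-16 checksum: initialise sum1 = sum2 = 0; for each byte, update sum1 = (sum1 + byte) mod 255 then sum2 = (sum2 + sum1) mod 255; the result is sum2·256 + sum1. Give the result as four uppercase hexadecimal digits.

1BB6

Running sums (mod 255):
  after byte 0 (43): sum1=67, sum2=67
  after byte 1 (E9): sum1=45, sum2=112
  after byte 2 (D2): sum1=0, sum2=112
  after byte 3 (B4): sum1=180, sum2=37
  after byte 4 (8A): sum1=63, sum2=100
  after byte 5 (77): sum1=182, sum2=27
Checksum = sum2·256 + sum1 = 27·256 + 182 = 7094 = 0x1BB6.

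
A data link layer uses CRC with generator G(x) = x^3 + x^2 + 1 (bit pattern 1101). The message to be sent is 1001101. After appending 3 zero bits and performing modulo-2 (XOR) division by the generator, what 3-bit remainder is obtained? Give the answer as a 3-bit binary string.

100

Append 3 zeros: 1001101000. Divide by 1101 (XOR where the leading bit is 1):
  pos 0: 1001 XOR 1101 = 0100
  pos 1: 1001 XOR 1101 = 0100
  pos 2: 1000 XOR 1101 = 0101
  pos 3: 1011 XOR 1101 = 0110
  pos 4: 1100 XOR 1101 = 0001
Remainder (last 3 bits) = 100. This is the CRC / FCS.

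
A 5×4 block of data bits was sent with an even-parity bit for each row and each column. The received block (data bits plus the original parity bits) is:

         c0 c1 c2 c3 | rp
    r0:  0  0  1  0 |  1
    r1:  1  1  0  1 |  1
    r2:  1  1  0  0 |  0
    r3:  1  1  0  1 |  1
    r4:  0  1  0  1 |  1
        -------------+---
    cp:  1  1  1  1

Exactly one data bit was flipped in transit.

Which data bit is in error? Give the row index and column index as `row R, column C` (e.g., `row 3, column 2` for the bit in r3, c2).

row 4, column 1

Recompute each row's even parity and compare to rp:
  r0: data parity 1, sent rp 1 → ok
  r1: data parity 1, sent rp 1 → ok
  r2: data parity 0, sent rp 0 → ok
  r3: data parity 1, sent rp 1 → ok
  r4: data parity 0, sent rp 1 → mismatch
Recompute each column's even parity and compare to cp:
  c0: data parity 1, sent cp 1 → ok
  c1: data parity 0, sent cp 1 → mismatch
  c2: data parity 1, sent cp 1 → ok
  c3: data parity 1, sent cp 1 → ok
Exactly one row (r4) and one column (c1) fail → the flipped bit is at their intersection.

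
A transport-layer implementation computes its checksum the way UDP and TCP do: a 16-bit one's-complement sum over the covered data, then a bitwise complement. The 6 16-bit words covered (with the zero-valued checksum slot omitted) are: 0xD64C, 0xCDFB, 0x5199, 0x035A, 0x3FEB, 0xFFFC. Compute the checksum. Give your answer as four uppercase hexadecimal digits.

One's-complement addition (fold any carry out of bit 15 back into bit 0):
  0xD64C + 0xCDFB = 0x1A447 → wrap carry → 0xA448
  0xA448 + 0x5199 = 0x0F5E1
  0xF5E1 + 0x035A = 0x0F93B
  0xF93B + 0x3FEB = 0x13926 → wrap carry → 0x3927
  0x3927 + 0xFFFC = 0x13923 → wrap carry → 0x3924
One's-complement sum = 0x3924.
Checksum = ~0x3924 & 0xFFFF = 0xC6DB.

C6DB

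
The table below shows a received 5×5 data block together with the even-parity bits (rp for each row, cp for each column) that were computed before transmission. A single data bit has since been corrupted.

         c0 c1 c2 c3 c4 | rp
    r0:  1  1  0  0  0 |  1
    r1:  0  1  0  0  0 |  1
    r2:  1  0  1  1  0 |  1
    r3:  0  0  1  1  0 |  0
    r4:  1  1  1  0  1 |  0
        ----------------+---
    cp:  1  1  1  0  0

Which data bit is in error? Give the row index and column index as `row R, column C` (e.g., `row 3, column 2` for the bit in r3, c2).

row 0, column 4

Recompute each row's even parity and compare to rp:
  r0: data parity 0, sent rp 1 → mismatch
  r1: data parity 1, sent rp 1 → ok
  r2: data parity 1, sent rp 1 → ok
  r3: data parity 0, sent rp 0 → ok
  r4: data parity 0, sent rp 0 → ok
Recompute each column's even parity and compare to cp:
  c0: data parity 1, sent cp 1 → ok
  c1: data parity 1, sent cp 1 → ok
  c2: data parity 1, sent cp 1 → ok
  c3: data parity 0, sent cp 0 → ok
  c4: data parity 1, sent cp 0 → mismatch
Exactly one row (r0) and one column (c4) fail → the flipped bit is at their intersection.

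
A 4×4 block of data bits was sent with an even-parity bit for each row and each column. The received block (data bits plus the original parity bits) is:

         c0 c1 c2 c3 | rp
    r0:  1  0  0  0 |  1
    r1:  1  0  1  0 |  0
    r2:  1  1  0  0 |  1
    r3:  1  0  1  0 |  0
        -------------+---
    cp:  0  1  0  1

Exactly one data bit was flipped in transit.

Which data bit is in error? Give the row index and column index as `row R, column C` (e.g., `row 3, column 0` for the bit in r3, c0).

row 2, column 3

Recompute each row's even parity and compare to rp:
  r0: data parity 1, sent rp 1 → ok
  r1: data parity 0, sent rp 0 → ok
  r2: data parity 0, sent rp 1 → mismatch
  r3: data parity 0, sent rp 0 → ok
Recompute each column's even parity and compare to cp:
  c0: data parity 0, sent cp 0 → ok
  c1: data parity 1, sent cp 1 → ok
  c2: data parity 0, sent cp 0 → ok
  c3: data parity 0, sent cp 1 → mismatch
Exactly one row (r2) and one column (c3) fail → the flipped bit is at their intersection.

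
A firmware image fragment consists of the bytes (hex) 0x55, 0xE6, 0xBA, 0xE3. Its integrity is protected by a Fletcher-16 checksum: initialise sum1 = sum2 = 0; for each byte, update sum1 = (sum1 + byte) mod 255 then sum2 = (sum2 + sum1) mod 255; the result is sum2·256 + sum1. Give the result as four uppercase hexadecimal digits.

63DA

Running sums (mod 255):
  after byte 0 (0x55): sum1=85, sum2=85
  after byte 1 (0xE6): sum1=60, sum2=145
  after byte 2 (0xBA): sum1=246, sum2=136
  after byte 3 (0xE3): sum1=218, sum2=99
Checksum = sum2·256 + sum1 = 99·256 + 218 = 25562 = 0x63DA.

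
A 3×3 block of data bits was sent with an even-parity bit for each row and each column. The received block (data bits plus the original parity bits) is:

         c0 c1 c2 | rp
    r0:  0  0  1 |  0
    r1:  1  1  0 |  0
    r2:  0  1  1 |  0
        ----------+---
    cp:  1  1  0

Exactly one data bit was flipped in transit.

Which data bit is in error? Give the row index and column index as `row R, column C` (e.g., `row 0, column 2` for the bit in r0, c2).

Recompute each row's even parity and compare to rp:
  r0: data parity 1, sent rp 0 → mismatch
  r1: data parity 0, sent rp 0 → ok
  r2: data parity 0, sent rp 0 → ok
Recompute each column's even parity and compare to cp:
  c0: data parity 1, sent cp 1 → ok
  c1: data parity 0, sent cp 1 → mismatch
  c2: data parity 0, sent cp 0 → ok
Exactly one row (r0) and one column (c1) fail → the flipped bit is at their intersection.

row 0, column 1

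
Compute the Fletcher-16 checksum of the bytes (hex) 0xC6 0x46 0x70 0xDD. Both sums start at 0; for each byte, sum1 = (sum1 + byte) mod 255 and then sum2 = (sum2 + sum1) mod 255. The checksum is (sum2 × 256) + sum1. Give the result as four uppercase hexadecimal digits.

Running sums (mod 255):
  after byte 0 (0xC6): sum1=198, sum2=198
  after byte 1 (0x46): sum1=13, sum2=211
  after byte 2 (0x70): sum1=125, sum2=81
  after byte 3 (0xDD): sum1=91, sum2=172
Checksum = sum2·256 + sum1 = 172·256 + 91 = 44123 = 0xAC5B.

AC5B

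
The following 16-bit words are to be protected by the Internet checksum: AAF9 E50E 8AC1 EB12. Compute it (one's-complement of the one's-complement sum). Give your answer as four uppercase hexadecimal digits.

FA22

One's-complement addition (fold any carry out of bit 15 back into bit 0):
  0xAAF9 + 0xE50E = 0x19007 → wrap carry → 0x9008
  0x9008 + 0x8AC1 = 0x11AC9 → wrap carry → 0x1ACA
  0x1ACA + 0xEB12 = 0x105DC → wrap carry → 0x05DD
One's-complement sum = 0x05DD.
Checksum = ~0x05DD & 0xFFFF = 0xFA22.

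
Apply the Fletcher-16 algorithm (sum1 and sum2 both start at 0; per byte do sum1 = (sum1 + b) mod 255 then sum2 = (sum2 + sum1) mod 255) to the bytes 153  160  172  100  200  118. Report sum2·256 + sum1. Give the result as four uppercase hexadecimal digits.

Running sums (mod 255):
  after byte 0 (153): sum1=153, sum2=153
  after byte 1 (160): sum1=58, sum2=211
  after byte 2 (172): sum1=230, sum2=186
  after byte 3 (100): sum1=75, sum2=6
  after byte 4 (200): sum1=20, sum2=26
  after byte 5 (118): sum1=138, sum2=164
Checksum = sum2·256 + sum1 = 164·256 + 138 = 42122 = 0xA48A.

A48A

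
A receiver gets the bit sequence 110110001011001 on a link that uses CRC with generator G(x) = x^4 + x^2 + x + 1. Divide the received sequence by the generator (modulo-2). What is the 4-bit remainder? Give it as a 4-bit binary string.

Modulo-2 division of 110110001011001 by 10111:
  pos 0: 11011 XOR 10111 = 01100
  pos 1: 11000 XOR 10111 = 01111
  pos 2: 11110 XOR 10111 = 01001
  pos 3: 10010 XOR 10111 = 00101
  pos 5: 10110 XOR 10111 = 00001
  pos 9: 11100 XOR 10111 = 01011
  pos 10: 10111 XOR 10111 = 00000
Remainder = 0000 (zero — the frame passes the CRC check).

0000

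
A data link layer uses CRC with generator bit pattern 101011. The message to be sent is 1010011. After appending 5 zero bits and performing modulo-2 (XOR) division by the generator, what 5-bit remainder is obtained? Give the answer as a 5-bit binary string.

Append 5 zeros: 101001100000. Divide by 101011 (XOR where the leading bit is 1):
  pos 0: 101001 XOR 101011 = 000010
  pos 4: 101000 XOR 101011 = 000011
Remainder (last 5 bits) = 01100. This is the CRC / FCS.

01100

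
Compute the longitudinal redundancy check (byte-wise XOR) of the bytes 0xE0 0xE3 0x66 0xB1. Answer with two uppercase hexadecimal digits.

D4

XOR the bytes together:
  start with 0xE0
  0xE0 ⊕ 0xE3 = 0x03
  0x03 ⊕ 0x66 = 0x65
  0x65 ⊕ 0xB1 = 0xD4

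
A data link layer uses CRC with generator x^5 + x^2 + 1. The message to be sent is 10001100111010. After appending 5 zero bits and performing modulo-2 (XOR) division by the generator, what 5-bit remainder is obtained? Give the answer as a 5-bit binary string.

01110

Append 5 zeros: 1000110011101000000. Divide by 100101 (XOR where the leading bit is 1):
  pos 0: 100011 XOR 100101 = 000110
  pos 3: 110001 XOR 100101 = 010100
  pos 4: 101001 XOR 100101 = 001100
  pos 6: 110010 XOR 100101 = 010111
  pos 7: 101111 XOR 100101 = 001010
  pos 9: 101000 XOR 100101 = 001101
  pos 11: 110100 XOR 100101 = 010001
  pos 12: 100010 XOR 100101 = 000111
Remainder (last 5 bits) = 01110. This is the CRC / FCS.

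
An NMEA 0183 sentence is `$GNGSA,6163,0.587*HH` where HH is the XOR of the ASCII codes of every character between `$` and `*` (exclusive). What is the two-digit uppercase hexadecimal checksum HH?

7A

XOR the ASCII codes of the payload characters:
  'G' = 0x47 → acc = 0x47
  'N' = 0x4E → acc = 0x09
  'G' = 0x47 → acc = 0x4E
  'S' = 0x53 → acc = 0x1D
  'A' = 0x41 → acc = 0x5C
  ',' = 0x2C → acc = 0x70
  '6' = 0x36 → acc = 0x46
  '1' = 0x31 → acc = 0x77
  '6' = 0x36 → acc = 0x41
  '3' = 0x33 → acc = 0x72
  ',' = 0x2C → acc = 0x5E
  '0' = 0x30 → acc = 0x6E
  '.' = 0x2E → acc = 0x40
  '5' = 0x35 → acc = 0x75
  '8' = 0x38 → acc = 0x4D
  '7' = 0x37 → acc = 0x7A
Checksum = 0x7A.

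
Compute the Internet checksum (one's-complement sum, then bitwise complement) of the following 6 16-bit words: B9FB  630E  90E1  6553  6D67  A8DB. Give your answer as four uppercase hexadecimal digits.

One's-complement addition (fold any carry out of bit 15 back into bit 0):
  0xB9FB + 0x630E = 0x11D09 → wrap carry → 0x1D0A
  0x1D0A + 0x90E1 = 0x0ADEB
  0xADEB + 0x6553 = 0x1133E → wrap carry → 0x133F
  0x133F + 0x6D67 = 0x080A6
  0x80A6 + 0xA8DB = 0x12981 → wrap carry → 0x2982
One's-complement sum = 0x2982.
Checksum = ~0x2982 & 0xFFFF = 0xD67D.

D67D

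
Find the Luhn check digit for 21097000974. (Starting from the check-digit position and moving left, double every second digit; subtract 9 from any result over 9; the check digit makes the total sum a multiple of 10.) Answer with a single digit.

Partial digits right→left: 4 7 9 0 0 0 7 9 0 1 2
Double every second digit counting from the check-digit position (so the 1st, 3rd, 5th, ... of the partial from the right).
  doubled (with −9 where >9): 8 9 0 5 0 4 → sum 26
  kept as-is: 7 0 0 9 1 → sum 17
Total = 26 + 17 = 43.
Check digit = (10 − (43 mod 10)) mod 10 = 7.

7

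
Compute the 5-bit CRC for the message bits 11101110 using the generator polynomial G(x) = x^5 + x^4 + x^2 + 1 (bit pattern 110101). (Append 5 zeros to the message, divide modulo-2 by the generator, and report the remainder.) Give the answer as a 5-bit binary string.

10111

Append 5 zeros: 1110111000000. Divide by 110101 (XOR where the leading bit is 1):
  pos 0: 111011 XOR 110101 = 001110
  pos 2: 111010 XOR 110101 = 001111
  pos 4: 111100 XOR 110101 = 001001
  pos 6: 100100 XOR 110101 = 010001
  pos 7: 100010 XOR 110101 = 010111
Remainder (last 5 bits) = 10111. This is the CRC / FCS.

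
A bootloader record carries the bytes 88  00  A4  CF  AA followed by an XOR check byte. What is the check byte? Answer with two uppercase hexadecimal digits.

XOR the bytes together:
  start with 0x88
  0x88 ⊕ 0x00 = 0x88
  0x88 ⊕ 0xA4 = 0x2C
  0x2C ⊕ 0xCF = 0xE3
  0xE3 ⊕ 0xAA = 0x49

49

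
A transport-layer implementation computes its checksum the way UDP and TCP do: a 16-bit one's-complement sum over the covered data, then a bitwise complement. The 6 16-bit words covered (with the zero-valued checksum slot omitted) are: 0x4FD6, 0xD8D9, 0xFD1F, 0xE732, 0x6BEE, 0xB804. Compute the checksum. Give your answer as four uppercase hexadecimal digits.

CF09

One's-complement addition (fold any carry out of bit 15 back into bit 0):
  0x4FD6 + 0xD8D9 = 0x128AF → wrap carry → 0x28B0
  0x28B0 + 0xFD1F = 0x125CF → wrap carry → 0x25D0
  0x25D0 + 0xE732 = 0x10D02 → wrap carry → 0x0D03
  0x0D03 + 0x6BEE = 0x078F1
  0x78F1 + 0xB804 = 0x130F5 → wrap carry → 0x30F6
One's-complement sum = 0x30F6.
Checksum = ~0x30F6 & 0xFFFF = 0xCF09.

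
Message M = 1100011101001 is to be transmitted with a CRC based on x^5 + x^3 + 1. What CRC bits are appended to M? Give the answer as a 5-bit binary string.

00101

Append 5 zeros: 110001110100100000. Divide by 101001 (XOR where the leading bit is 1):
  pos 0: 110001 XOR 101001 = 011000
  pos 1: 110001 XOR 101001 = 011000
  pos 2: 110001 XOR 101001 = 011000
  pos 3: 110000 XOR 101001 = 011001
  pos 4: 110011 XOR 101001 = 011010
  pos 5: 110100 XOR 101001 = 011101
  pos 6: 111010 XOR 101001 = 010011
  pos 7: 100111 XOR 101001 = 001110
  pos 9: 111000 XOR 101001 = 010001
  pos 10: 100010 XOR 101001 = 001011
  pos 12: 101100 XOR 101001 = 000101
Remainder (last 5 bits) = 00101. This is the CRC / FCS.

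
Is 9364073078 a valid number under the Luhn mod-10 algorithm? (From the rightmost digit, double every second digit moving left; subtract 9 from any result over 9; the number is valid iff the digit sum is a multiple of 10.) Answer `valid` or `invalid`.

From the right, keep odd positions and double even positions (subtract 9 from any doubled value over 9):
  doubled (positions 2,4,...): 5 6 0 3 9 → sum 23
  kept (positions 1,3,...): 8 0 7 4 3 → sum 22
Total = 45.
45 mod 10 = 5, so the number is invalid.

invalid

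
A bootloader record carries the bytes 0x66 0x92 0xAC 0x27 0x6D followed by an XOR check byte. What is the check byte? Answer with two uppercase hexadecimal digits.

12

XOR the bytes together:
  start with 0x66
  0x66 ⊕ 0x92 = 0xF4
  0xF4 ⊕ 0xAC = 0x58
  0x58 ⊕ 0x27 = 0x7F
  0x7F ⊕ 0x6D = 0x12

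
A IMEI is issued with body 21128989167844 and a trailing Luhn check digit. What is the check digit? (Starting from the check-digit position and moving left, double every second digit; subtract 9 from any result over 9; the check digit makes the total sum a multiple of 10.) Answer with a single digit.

Partial digits right→left: 4 4 8 7 6 1 9 8 9 8 2 1 1 2
Double every second digit counting from the check-digit position (so the 1st, 3rd, 5th, ... of the partial from the right).
  doubled (with −9 where >9): 8 7 3 9 9 4 2 → sum 42
  kept as-is: 4 7 1 8 8 1 2 → sum 31
Total = 42 + 31 = 73.
Check digit = (10 − (73 mod 10)) mod 10 = 7.

7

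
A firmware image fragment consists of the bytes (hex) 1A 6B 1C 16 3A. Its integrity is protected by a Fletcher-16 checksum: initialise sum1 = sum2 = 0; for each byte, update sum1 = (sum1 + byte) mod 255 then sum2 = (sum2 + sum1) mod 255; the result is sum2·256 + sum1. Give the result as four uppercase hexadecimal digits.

Running sums (mod 255):
  after byte 0 (1A): sum1=26, sum2=26
  after byte 1 (6B): sum1=133, sum2=159
  after byte 2 (1C): sum1=161, sum2=65
  after byte 3 (16): sum1=183, sum2=248
  after byte 4 (3A): sum1=241, sum2=234
Checksum = sum2·256 + sum1 = 234·256 + 241 = 60145 = 0xEAF1.

EAF1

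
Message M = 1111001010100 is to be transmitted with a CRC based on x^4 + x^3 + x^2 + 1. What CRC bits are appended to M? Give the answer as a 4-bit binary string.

1101

Append 4 zeros: 11110010101000000. Divide by 11101 (XOR where the leading bit is 1):
  pos 0: 11110 XOR 11101 = 00011
  pos 3: 11010 XOR 11101 = 00111
  pos 5: 11110 XOR 11101 = 00011
  pos 8: 11100 XOR 11101 = 00001
  pos 12: 10000 XOR 11101 = 01101
Remainder (last 4 bits) = 1101. This is the CRC / FCS.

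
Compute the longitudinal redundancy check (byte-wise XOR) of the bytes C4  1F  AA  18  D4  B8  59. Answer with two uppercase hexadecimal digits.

5C

XOR the bytes together:
  start with 0xC4
  0xC4 ⊕ 0x1F = 0xDB
  0xDB ⊕ 0xAA = 0x71
  0x71 ⊕ 0x18 = 0x69
  0x69 ⊕ 0xD4 = 0xBD
  0xBD ⊕ 0xB8 = 0x05
  0x05 ⊕ 0x59 = 0x5C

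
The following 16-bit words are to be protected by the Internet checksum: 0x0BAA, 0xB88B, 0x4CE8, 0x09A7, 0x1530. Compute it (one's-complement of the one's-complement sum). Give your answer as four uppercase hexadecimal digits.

One's-complement addition (fold any carry out of bit 15 back into bit 0):
  0x0BAA + 0xB88B = 0x0C435
  0xC435 + 0x4CE8 = 0x1111D → wrap carry → 0x111E
  0x111E + 0x09A7 = 0x01AC5
  0x1AC5 + 0x1530 = 0x02FF5
One's-complement sum = 0x2FF5.
Checksum = ~0x2FF5 & 0xFFFF = 0xD00A.

D00A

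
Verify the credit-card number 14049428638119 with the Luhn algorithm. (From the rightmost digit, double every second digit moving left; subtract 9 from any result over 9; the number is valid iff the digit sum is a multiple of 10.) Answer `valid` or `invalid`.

valid

From the right, keep odd positions and double even positions (subtract 9 from any doubled value over 9):
  doubled (positions 2,4,...): 2 7 3 4 9 0 2 → sum 27
  kept (positions 1,3,...): 9 1 3 8 4 4 4 → sum 33
Total = 60.
60 mod 10 = 0, so the number is valid.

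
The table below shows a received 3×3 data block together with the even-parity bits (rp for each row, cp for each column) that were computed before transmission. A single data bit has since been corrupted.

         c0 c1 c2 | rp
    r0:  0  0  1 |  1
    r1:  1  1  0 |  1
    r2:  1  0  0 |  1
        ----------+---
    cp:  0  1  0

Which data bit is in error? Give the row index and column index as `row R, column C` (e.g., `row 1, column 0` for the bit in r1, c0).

row 1, column 2

Recompute each row's even parity and compare to rp:
  r0: data parity 1, sent rp 1 → ok
  r1: data parity 0, sent rp 1 → mismatch
  r2: data parity 1, sent rp 1 → ok
Recompute each column's even parity and compare to cp:
  c0: data parity 0, sent cp 0 → ok
  c1: data parity 1, sent cp 1 → ok
  c2: data parity 1, sent cp 0 → mismatch
Exactly one row (r1) and one column (c2) fail → the flipped bit is at their intersection.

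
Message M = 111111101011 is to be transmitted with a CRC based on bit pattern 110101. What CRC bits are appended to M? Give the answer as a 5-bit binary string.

11101

Append 5 zeros: 11111110101100000. Divide by 110101 (XOR where the leading bit is 1):
  pos 0: 111111 XOR 110101 = 001010
  pos 2: 101010 XOR 110101 = 011111
  pos 3: 111111 XOR 110101 = 001010
  pos 5: 101001 XOR 110101 = 011100
  pos 6: 111001 XOR 110101 = 001100
  pos 8: 110000 XOR 110101 = 000101
  pos 11: 101000 XOR 110101 = 011101
Remainder (last 5 bits) = 11101. This is the CRC / FCS.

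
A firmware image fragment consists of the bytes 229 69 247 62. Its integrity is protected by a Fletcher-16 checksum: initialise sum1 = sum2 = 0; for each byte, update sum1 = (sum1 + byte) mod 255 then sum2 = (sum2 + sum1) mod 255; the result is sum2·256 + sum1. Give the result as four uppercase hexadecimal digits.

Running sums (mod 255):
  after byte 0 (229): sum1=229, sum2=229
  after byte 1 (69): sum1=43, sum2=17
  after byte 2 (247): sum1=35, sum2=52
  after byte 3 (62): sum1=97, sum2=149
Checksum = sum2·256 + sum1 = 149·256 + 97 = 38241 = 0x9561.

9561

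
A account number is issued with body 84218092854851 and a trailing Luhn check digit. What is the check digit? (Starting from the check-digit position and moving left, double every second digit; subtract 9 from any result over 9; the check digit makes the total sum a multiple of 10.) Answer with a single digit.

Partial digits right→left: 1 5 8 4 5 8 2 9 0 8 1 2 4 8
Double every second digit counting from the check-digit position (so the 1st, 3rd, 5th, ... of the partial from the right).
  doubled (with −9 where >9): 2 7 1 4 0 2 8 → sum 24
  kept as-is: 5 4 8 9 8 2 8 → sum 44
Total = 24 + 44 = 68.
Check digit = (10 − (68 mod 10)) mod 10 = 2.

2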